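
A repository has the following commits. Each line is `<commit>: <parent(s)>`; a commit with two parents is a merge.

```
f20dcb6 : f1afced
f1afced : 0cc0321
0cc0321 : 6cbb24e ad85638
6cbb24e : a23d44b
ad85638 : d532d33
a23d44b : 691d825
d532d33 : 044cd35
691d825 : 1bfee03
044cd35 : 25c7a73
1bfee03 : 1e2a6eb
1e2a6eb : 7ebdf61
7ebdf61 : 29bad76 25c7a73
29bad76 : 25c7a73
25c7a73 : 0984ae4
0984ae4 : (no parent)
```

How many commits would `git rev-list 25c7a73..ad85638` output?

Reachable from ad85638: {044cd35, 0984ae4, 25c7a73, ad85638, d532d33}.
Reachable from 25c7a73: {0984ae4, 25c7a73}.
In ad85638's history but not 25c7a73's: {044cd35, ad85638, d532d33} — 3 commits.

3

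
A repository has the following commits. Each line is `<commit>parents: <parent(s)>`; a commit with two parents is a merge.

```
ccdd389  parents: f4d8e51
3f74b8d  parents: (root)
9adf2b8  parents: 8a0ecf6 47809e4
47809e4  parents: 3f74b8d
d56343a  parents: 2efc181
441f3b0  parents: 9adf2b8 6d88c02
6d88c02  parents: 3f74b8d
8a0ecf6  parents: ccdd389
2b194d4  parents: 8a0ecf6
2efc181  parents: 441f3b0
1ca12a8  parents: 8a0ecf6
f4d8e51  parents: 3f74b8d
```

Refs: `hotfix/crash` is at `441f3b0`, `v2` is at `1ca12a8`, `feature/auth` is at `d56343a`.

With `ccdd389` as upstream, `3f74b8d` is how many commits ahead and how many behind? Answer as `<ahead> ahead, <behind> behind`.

0 ahead, 2 behind

Reachable from 3f74b8d: {3f74b8d}.
Reachable from ccdd389: {3f74b8d, ccdd389, f4d8e51}.
Only in 3f74b8d's history (ahead): {} — 0.
Only in ccdd389's history (behind): {ccdd389, f4d8e51} — 2.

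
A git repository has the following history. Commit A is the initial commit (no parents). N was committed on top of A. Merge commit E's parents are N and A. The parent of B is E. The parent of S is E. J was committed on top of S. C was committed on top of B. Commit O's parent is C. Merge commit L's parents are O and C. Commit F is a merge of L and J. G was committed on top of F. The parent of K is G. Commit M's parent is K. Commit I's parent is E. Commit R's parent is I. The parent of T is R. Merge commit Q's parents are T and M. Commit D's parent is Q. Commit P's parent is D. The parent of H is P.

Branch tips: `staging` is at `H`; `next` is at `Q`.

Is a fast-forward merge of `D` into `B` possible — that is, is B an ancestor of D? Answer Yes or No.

Yes

A fast-forward from B to D is possible iff B is an ancestor of D.
Ancestors of D: {A, B, C, D, E, F, G, I, J, K, L, M, N, O, Q, R, S, T}.
B is among them, so fast-forward is possible.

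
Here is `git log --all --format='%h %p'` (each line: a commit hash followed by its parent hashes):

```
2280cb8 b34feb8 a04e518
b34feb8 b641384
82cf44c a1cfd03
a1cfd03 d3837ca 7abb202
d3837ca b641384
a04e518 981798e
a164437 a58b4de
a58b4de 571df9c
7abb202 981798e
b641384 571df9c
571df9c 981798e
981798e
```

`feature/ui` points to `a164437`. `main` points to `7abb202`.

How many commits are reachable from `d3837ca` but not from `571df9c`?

Reachable from d3837ca: {571df9c, 981798e, b641384, d3837ca}.
Reachable from 571df9c: {571df9c, 981798e}.
In d3837ca's history but not 571df9c's: {b641384, d3837ca} — 2 commits.

2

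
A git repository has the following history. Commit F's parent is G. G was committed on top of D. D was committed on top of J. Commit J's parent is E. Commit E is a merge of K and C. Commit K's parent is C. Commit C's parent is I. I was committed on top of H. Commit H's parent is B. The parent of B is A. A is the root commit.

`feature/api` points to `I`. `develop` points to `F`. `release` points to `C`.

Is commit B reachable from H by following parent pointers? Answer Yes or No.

Ancestors of H (commits reachable by following parents): {A, B, H}.
B is in that set, so it is an ancestor of H.

Yes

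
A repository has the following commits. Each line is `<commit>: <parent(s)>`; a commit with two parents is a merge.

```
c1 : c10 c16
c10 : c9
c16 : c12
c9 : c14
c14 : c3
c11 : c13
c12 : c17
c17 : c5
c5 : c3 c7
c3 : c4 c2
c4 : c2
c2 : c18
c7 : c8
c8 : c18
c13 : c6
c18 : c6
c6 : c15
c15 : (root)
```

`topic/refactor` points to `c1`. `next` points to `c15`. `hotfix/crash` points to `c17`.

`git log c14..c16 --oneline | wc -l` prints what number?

6

Reachable from c16: {c12, c15, c16, c17, c18, c2, c3, c4, c5, c6, c7, c8}.
Reachable from c14: {c14, c15, c18, c2, c3, c4, c6}.
In c16's history but not c14's: {c12, c16, c17, c5, c7, c8} — 6 commits.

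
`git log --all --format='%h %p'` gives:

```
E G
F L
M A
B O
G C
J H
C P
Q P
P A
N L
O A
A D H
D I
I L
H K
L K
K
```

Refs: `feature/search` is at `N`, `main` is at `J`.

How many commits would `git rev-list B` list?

Walking parent pointers from B: reachable set = {A, B, D, H, I, K, L, O}.
That is 8 commits.

8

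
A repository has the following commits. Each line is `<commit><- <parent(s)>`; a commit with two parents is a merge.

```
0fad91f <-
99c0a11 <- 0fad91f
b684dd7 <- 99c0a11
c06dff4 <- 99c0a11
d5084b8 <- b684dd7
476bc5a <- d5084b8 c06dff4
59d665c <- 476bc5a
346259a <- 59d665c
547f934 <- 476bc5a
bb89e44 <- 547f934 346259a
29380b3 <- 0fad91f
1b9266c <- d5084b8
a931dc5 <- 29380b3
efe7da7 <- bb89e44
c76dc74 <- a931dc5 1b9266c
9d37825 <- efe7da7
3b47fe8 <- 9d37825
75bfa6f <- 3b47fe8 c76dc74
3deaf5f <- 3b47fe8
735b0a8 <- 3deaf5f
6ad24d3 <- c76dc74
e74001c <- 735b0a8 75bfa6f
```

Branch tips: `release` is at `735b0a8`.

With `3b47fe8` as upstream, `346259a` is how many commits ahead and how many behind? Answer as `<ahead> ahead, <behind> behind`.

0 ahead, 5 behind

Reachable from 346259a: {0fad91f, 346259a, 476bc5a, 59d665c, 99c0a11, b684dd7, c06dff4, d5084b8}.
Reachable from 3b47fe8: {0fad91f, 346259a, 3b47fe8, 476bc5a, 547f934, 59d665c, 99c0a11, 9d37825, b684dd7, bb89e44, c06dff4, d5084b8, efe7da7}.
Only in 346259a's history (ahead): {} — 0.
Only in 3b47fe8's history (behind): {3b47fe8, 547f934, 9d37825, bb89e44, efe7da7} — 5.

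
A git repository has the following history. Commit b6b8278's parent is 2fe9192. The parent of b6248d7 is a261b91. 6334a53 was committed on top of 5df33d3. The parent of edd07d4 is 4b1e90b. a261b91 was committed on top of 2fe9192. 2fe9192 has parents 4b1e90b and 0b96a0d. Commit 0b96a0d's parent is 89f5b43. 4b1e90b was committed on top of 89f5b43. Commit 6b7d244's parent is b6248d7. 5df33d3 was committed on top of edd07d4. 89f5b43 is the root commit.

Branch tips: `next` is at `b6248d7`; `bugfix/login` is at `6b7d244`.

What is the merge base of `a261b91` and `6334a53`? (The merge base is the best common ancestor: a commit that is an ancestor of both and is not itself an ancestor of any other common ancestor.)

4b1e90b

Ancestors of a261b91: {0b96a0d, 2fe9192, 4b1e90b, 89f5b43, a261b91}.
Ancestors of 6334a53: {4b1e90b, 5df33d3, 6334a53, 89f5b43, edd07d4}.
Common ancestors: {4b1e90b, 89f5b43}.
Among these, 4b1e90b is not an ancestor of any other common ancestor — it is the merge base.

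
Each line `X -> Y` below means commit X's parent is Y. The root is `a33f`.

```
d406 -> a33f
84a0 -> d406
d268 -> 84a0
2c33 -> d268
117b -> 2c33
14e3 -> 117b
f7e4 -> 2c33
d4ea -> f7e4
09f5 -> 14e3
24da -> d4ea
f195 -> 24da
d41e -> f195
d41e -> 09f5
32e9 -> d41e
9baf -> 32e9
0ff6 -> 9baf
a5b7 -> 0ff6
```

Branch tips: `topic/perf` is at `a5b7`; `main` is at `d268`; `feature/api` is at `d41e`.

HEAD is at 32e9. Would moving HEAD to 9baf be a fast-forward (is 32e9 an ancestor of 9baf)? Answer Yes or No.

Yes

A fast-forward from 32e9 to 9baf is possible iff 32e9 is an ancestor of 9baf.
Ancestors of 9baf: {09f5, 117b, 14e3, 24da, 2c33, 32e9, 84a0, 9baf, a33f, d268, d406, d41e, d4ea, f195, f7e4}.
32e9 is among them, so fast-forward is possible.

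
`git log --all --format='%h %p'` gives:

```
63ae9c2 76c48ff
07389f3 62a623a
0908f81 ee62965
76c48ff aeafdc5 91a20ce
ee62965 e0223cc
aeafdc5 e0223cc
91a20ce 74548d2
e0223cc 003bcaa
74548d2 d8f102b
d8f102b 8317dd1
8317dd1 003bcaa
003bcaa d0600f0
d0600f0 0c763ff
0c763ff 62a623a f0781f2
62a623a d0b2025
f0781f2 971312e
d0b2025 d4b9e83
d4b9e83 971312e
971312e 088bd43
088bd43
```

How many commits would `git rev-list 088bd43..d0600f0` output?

7

Reachable from d0600f0: {088bd43, 0c763ff, 62a623a, 971312e, d0600f0, d0b2025, d4b9e83, f0781f2}.
Reachable from 088bd43: {088bd43}.
In d0600f0's history but not 088bd43's: {0c763ff, 62a623a, 971312e, d0600f0, d0b2025, d4b9e83, f0781f2} — 7 commits.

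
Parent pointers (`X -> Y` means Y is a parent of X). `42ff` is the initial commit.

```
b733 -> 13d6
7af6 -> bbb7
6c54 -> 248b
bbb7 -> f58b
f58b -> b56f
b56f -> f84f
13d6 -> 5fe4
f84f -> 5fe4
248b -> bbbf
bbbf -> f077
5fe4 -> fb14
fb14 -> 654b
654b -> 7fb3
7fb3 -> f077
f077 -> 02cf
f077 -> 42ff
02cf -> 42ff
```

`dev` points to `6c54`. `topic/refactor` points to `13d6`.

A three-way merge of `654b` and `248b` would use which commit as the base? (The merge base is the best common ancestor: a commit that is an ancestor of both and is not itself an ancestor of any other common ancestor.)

Ancestors of 654b: {02cf, 42ff, 654b, 7fb3, f077}.
Ancestors of 248b: {02cf, 248b, 42ff, bbbf, f077}.
Common ancestors: {02cf, 42ff, f077}.
Among these, f077 is not an ancestor of any other common ancestor — it is the merge base.

f077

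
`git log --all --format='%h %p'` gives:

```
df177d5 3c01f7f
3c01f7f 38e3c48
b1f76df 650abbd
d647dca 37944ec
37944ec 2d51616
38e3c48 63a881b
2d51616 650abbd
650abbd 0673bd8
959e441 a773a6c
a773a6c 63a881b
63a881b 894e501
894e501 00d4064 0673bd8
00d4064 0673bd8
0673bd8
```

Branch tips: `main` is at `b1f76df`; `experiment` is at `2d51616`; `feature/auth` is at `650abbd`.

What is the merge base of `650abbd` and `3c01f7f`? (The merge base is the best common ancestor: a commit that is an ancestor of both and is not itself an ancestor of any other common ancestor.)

0673bd8

Ancestors of 650abbd: {0673bd8, 650abbd}.
Ancestors of 3c01f7f: {00d4064, 0673bd8, 38e3c48, 3c01f7f, 63a881b, 894e501}.
Common ancestors: {0673bd8}.
The only common ancestor is 0673bd8, so it is the merge base.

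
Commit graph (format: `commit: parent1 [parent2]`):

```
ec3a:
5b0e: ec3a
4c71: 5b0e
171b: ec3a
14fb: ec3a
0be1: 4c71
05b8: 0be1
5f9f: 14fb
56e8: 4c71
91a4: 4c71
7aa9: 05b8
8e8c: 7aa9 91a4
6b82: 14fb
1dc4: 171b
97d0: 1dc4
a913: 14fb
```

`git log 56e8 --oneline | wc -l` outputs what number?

4

Walking parent pointers from 56e8: reachable set = {4c71, 56e8, 5b0e, ec3a}.
That is 4 commits.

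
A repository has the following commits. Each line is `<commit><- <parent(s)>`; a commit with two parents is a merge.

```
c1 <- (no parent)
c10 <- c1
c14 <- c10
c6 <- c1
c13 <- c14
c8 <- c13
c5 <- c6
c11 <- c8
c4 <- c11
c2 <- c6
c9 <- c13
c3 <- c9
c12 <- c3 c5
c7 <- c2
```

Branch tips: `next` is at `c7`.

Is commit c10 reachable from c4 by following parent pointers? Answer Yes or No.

Yes

Ancestors of c4 (commits reachable by following parents): {c1, c10, c11, c13, c14, c4, c8}.
c10 is in that set, so it is an ancestor of c4.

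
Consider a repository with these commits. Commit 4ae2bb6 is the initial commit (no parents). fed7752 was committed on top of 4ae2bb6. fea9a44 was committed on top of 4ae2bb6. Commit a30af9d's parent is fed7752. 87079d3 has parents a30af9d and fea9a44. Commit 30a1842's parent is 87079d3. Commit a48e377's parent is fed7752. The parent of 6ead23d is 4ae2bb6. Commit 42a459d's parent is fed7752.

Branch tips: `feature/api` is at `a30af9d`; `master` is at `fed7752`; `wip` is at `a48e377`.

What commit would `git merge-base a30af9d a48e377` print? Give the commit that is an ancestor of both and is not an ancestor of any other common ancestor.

fed7752

Ancestors of a30af9d: {4ae2bb6, a30af9d, fed7752}.
Ancestors of a48e377: {4ae2bb6, a48e377, fed7752}.
Common ancestors: {4ae2bb6, fed7752}.
Among these, fed7752 is not an ancestor of any other common ancestor — it is the merge base.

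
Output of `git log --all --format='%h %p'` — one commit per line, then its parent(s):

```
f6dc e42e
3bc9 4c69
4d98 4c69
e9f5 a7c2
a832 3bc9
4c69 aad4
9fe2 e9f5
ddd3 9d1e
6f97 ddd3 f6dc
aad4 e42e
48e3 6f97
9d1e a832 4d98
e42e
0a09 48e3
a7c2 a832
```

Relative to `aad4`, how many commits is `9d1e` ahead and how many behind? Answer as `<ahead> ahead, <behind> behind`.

Reachable from 9d1e: {3bc9, 4c69, 4d98, 9d1e, a832, aad4, e42e}.
Reachable from aad4: {aad4, e42e}.
Only in 9d1e's history (ahead): {3bc9, 4c69, 4d98, 9d1e, a832} — 5.
Only in aad4's history (behind): {} — 0.

5 ahead, 0 behind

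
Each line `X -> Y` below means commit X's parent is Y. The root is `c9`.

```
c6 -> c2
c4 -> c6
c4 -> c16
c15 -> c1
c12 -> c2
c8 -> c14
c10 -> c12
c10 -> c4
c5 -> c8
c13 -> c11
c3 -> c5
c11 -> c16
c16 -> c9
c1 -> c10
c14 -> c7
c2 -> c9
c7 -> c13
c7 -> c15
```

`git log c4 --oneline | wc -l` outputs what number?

5

Walking parent pointers from c4: reachable set = {c16, c2, c4, c6, c9}.
That is 5 commits.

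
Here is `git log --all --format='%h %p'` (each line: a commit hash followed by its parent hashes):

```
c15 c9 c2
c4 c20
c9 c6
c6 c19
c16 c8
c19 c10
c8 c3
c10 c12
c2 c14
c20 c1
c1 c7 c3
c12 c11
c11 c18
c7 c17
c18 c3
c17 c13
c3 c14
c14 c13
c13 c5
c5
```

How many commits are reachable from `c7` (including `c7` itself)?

4

Walking parent pointers from c7: reachable set = {c13, c17, c5, c7}.
That is 4 commits.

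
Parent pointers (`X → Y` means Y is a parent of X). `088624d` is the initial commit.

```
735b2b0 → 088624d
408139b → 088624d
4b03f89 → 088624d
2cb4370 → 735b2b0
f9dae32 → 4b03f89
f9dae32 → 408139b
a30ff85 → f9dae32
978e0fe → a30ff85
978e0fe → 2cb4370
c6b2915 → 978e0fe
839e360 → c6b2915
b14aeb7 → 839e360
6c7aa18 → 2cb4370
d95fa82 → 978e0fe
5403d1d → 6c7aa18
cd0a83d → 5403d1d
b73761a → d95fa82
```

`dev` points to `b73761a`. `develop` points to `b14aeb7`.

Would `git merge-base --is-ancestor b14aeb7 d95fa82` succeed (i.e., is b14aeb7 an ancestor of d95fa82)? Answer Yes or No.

Ancestors of d95fa82: {088624d, 2cb4370, 408139b, 4b03f89, 735b2b0, 978e0fe, a30ff85, d95fa82, f9dae32}.
b14aeb7 is not in that set, so it is not an ancestor of d95fa82.

No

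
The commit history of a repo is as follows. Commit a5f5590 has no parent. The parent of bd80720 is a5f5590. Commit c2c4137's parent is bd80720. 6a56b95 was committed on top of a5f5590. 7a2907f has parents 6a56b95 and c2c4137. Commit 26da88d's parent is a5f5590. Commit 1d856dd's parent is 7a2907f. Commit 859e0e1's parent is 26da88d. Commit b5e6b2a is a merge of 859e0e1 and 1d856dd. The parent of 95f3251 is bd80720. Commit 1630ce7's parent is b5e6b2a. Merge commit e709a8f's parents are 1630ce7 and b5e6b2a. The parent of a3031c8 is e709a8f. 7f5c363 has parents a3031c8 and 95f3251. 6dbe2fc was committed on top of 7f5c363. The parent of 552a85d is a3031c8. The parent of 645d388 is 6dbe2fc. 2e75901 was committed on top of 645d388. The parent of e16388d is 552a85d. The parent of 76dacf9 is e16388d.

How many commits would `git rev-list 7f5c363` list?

Walking parent pointers from 7f5c363: reachable set = {1630ce7, 1d856dd, 26da88d, 6a56b95, 7a2907f, 7f5c363, 859e0e1, 95f3251, a3031c8, a5f5590, b5e6b2a, bd80720, c2c4137, e709a8f}.
That is 14 commits.

14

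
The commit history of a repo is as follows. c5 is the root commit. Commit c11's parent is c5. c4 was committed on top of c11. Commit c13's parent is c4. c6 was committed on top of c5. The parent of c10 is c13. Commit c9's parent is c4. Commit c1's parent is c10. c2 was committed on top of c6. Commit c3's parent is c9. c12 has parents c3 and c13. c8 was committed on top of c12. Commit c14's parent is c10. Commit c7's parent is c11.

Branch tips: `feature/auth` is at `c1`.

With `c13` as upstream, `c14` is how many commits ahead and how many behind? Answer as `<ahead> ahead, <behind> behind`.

Reachable from c14: {c10, c11, c13, c14, c4, c5}.
Reachable from c13: {c11, c13, c4, c5}.
Only in c14's history (ahead): {c10, c14} — 2.
Only in c13's history (behind): {} — 0.

2 ahead, 0 behind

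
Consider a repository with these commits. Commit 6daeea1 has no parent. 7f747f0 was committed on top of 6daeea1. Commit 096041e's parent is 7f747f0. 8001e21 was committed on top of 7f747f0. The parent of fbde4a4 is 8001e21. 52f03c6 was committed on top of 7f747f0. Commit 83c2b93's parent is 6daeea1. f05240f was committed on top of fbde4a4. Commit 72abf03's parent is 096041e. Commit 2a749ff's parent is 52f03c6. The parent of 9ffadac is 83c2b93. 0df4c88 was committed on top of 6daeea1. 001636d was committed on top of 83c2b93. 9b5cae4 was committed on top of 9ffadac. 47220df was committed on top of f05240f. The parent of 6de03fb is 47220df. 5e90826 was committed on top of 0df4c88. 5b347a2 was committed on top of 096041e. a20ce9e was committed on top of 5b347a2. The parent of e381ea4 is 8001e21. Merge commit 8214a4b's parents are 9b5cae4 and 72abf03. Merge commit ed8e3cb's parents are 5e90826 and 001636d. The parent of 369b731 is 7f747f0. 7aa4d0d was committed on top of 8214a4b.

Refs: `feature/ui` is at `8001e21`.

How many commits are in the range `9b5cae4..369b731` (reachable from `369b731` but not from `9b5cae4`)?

2

Reachable from 369b731: {369b731, 6daeea1, 7f747f0}.
Reachable from 9b5cae4: {6daeea1, 83c2b93, 9b5cae4, 9ffadac}.
In 369b731's history but not 9b5cae4's: {369b731, 7f747f0} — 2 commits.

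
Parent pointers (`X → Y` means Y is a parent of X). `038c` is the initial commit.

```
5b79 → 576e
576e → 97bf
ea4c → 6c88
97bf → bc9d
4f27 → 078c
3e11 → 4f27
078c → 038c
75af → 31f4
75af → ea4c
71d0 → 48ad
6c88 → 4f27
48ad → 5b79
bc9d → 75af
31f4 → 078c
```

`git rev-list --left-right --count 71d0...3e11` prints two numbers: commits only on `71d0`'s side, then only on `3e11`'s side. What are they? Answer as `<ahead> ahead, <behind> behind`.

10 ahead, 1 behind

Reachable from 71d0: {038c, 078c, 31f4, 48ad, 4f27, 576e, 5b79, 6c88, 71d0, 75af, 97bf, bc9d, ea4c}.
Reachable from 3e11: {038c, 078c, 3e11, 4f27}.
Only in 71d0's history (ahead): {31f4, 48ad, 576e, 5b79, 6c88, 71d0, 75af, 97bf, bc9d, ea4c} — 10.
Only in 3e11's history (behind): {3e11} — 1.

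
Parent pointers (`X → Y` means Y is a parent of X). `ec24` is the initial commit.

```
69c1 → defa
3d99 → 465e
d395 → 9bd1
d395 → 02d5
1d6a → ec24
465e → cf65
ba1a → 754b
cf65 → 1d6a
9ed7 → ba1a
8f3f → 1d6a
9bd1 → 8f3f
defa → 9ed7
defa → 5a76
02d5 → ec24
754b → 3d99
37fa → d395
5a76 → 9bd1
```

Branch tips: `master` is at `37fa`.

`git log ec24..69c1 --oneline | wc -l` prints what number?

Reachable from 69c1: {1d6a, 3d99, 465e, 5a76, 69c1, 754b, 8f3f, 9bd1, 9ed7, ba1a, cf65, defa, ec24}.
Reachable from ec24: {ec24}.
In 69c1's history but not ec24's: {1d6a, 3d99, 465e, 5a76, 69c1, 754b, 8f3f, 9bd1, 9ed7, ba1a, cf65, defa} — 12 commits.

12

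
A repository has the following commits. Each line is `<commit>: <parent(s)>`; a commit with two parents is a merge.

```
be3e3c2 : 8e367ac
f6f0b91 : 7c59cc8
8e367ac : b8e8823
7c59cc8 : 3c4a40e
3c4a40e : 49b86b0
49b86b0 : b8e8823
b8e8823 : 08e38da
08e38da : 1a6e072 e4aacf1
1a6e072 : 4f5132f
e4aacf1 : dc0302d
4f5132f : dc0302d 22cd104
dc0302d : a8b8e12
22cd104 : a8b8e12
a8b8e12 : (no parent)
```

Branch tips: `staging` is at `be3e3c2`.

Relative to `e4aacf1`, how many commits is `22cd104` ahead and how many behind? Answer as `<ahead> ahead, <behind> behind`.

Reachable from 22cd104: {22cd104, a8b8e12}.
Reachable from e4aacf1: {a8b8e12, dc0302d, e4aacf1}.
Only in 22cd104's history (ahead): {22cd104} — 1.
Only in e4aacf1's history (behind): {dc0302d, e4aacf1} — 2.

1 ahead, 2 behind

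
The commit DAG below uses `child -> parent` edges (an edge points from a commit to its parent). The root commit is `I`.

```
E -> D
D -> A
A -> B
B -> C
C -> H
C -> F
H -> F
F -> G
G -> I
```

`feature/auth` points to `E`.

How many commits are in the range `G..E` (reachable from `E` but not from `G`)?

7

Reachable from E: {A, B, C, D, E, F, G, H, I}.
Reachable from G: {G, I}.
In E's history but not G's: {A, B, C, D, E, F, H} — 7 commits.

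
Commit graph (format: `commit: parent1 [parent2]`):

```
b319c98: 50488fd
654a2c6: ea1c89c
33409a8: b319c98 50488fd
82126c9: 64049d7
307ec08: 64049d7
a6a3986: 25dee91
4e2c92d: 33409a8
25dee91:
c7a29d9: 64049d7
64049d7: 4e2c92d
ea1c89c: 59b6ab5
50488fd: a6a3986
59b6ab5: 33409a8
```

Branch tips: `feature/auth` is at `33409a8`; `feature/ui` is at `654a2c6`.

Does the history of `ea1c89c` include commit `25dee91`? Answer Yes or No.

Yes

Ancestors of ea1c89c (commits reachable by following parents): {25dee91, 33409a8, 50488fd, 59b6ab5, a6a3986, b319c98, ea1c89c}.
25dee91 is in that set, so it is an ancestor of ea1c89c.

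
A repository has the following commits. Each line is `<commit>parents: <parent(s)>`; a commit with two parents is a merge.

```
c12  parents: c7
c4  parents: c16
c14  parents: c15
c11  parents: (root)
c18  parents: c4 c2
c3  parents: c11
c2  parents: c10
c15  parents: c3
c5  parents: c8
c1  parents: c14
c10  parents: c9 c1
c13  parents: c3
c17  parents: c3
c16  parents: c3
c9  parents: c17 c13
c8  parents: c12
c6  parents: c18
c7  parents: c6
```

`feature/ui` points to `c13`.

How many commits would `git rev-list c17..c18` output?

Reachable from c18: {c1, c10, c11, c13, c14, c15, c16, c17, c18, c2, c3, c4, c9}.
Reachable from c17: {c11, c17, c3}.
In c18's history but not c17's: {c1, c10, c13, c14, c15, c16, c18, c2, c4, c9} — 10 commits.

10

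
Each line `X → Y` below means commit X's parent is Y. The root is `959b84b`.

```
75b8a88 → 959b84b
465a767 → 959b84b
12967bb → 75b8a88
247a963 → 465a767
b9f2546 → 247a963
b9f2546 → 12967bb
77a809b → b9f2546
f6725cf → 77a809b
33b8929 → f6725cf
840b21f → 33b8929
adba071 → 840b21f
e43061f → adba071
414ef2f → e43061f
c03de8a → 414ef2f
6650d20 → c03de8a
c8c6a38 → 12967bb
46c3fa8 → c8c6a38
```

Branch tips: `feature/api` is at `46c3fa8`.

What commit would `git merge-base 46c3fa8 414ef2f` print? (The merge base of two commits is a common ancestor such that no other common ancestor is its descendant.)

Ancestors of 46c3fa8: {12967bb, 46c3fa8, 75b8a88, 959b84b, c8c6a38}.
Ancestors of 414ef2f: {12967bb, 247a963, 33b8929, 414ef2f, 465a767, 75b8a88, 77a809b, 840b21f, 959b84b, adba071, b9f2546, e43061f, f6725cf}.
Common ancestors: {12967bb, 75b8a88, 959b84b}.
Among these, 12967bb is not an ancestor of any other common ancestor — it is the merge base.

12967bb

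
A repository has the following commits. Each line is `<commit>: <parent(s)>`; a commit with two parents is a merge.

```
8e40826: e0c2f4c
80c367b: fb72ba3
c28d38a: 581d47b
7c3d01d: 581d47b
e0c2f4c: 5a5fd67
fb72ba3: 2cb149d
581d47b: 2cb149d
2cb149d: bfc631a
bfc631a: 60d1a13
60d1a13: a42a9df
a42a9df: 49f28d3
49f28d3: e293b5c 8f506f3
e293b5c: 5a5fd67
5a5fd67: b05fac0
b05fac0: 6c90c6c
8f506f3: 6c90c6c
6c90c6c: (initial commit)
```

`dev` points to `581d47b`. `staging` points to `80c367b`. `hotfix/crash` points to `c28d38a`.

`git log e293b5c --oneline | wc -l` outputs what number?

4

Walking parent pointers from e293b5c: reachable set = {5a5fd67, 6c90c6c, b05fac0, e293b5c}.
That is 4 commits.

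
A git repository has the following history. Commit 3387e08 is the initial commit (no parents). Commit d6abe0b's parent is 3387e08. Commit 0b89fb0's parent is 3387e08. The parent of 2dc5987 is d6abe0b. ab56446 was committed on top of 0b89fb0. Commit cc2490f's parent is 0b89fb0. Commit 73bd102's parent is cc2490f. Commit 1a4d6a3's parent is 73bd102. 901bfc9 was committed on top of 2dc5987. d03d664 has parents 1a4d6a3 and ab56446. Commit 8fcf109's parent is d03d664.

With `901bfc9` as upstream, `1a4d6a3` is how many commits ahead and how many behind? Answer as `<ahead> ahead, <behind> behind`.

4 ahead, 3 behind

Reachable from 1a4d6a3: {0b89fb0, 1a4d6a3, 3387e08, 73bd102, cc2490f}.
Reachable from 901bfc9: {2dc5987, 3387e08, 901bfc9, d6abe0b}.
Only in 1a4d6a3's history (ahead): {0b89fb0, 1a4d6a3, 73bd102, cc2490f} — 4.
Only in 901bfc9's history (behind): {2dc5987, 901bfc9, d6abe0b} — 3.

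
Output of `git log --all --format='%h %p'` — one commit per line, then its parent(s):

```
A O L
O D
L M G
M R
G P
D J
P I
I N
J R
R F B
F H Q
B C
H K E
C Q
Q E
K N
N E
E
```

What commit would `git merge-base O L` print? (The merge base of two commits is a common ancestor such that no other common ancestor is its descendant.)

Ancestors of O: {B, C, D, E, F, H, J, K, N, O, Q, R}.
Ancestors of L: {B, C, E, F, G, H, I, K, L, M, N, P, Q, R}.
Common ancestors: {B, C, E, F, H, K, N, Q, R}.
Among these, R is not an ancestor of any other common ancestor — it is the merge base.

R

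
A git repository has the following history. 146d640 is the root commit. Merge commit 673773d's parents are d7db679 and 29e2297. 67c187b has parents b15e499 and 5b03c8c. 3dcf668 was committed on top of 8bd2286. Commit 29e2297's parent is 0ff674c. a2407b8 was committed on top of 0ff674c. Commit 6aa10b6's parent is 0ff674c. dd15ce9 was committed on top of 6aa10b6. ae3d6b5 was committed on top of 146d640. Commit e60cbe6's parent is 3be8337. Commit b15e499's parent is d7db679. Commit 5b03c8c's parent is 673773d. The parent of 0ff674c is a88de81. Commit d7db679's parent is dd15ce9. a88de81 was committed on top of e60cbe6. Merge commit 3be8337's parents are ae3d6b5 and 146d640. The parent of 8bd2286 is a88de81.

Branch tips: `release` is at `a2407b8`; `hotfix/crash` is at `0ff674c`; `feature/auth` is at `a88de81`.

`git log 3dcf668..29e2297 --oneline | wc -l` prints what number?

Reachable from 29e2297: {0ff674c, 146d640, 29e2297, 3be8337, a88de81, ae3d6b5, e60cbe6}.
Reachable from 3dcf668: {146d640, 3be8337, 3dcf668, 8bd2286, a88de81, ae3d6b5, e60cbe6}.
In 29e2297's history but not 3dcf668's: {0ff674c, 29e2297} — 2 commits.

2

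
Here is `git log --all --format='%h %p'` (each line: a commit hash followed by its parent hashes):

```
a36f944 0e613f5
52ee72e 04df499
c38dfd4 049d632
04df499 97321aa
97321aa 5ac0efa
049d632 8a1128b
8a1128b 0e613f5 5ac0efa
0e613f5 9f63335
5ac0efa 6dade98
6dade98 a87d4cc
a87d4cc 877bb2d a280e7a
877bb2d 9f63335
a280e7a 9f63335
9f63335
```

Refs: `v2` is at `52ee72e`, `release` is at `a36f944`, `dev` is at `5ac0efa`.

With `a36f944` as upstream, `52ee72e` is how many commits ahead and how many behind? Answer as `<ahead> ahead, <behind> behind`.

8 ahead, 2 behind

Reachable from 52ee72e: {04df499, 52ee72e, 5ac0efa, 6dade98, 877bb2d, 97321aa, 9f63335, a280e7a, a87d4cc}.
Reachable from a36f944: {0e613f5, 9f63335, a36f944}.
Only in 52ee72e's history (ahead): {04df499, 52ee72e, 5ac0efa, 6dade98, 877bb2d, 97321aa, a280e7a, a87d4cc} — 8.
Only in a36f944's history (behind): {0e613f5, a36f944} — 2.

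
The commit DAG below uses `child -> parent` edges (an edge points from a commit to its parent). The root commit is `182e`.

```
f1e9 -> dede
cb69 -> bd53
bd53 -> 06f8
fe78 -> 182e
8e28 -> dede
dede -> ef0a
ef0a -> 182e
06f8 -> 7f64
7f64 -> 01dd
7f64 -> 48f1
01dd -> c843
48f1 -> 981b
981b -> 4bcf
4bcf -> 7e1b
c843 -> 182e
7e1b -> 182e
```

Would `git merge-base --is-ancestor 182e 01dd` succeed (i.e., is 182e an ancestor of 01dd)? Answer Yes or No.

Ancestors of 01dd (commits reachable by following parents): {01dd, 182e, c843}.
182e is in that set, so it is an ancestor of 01dd.

Yes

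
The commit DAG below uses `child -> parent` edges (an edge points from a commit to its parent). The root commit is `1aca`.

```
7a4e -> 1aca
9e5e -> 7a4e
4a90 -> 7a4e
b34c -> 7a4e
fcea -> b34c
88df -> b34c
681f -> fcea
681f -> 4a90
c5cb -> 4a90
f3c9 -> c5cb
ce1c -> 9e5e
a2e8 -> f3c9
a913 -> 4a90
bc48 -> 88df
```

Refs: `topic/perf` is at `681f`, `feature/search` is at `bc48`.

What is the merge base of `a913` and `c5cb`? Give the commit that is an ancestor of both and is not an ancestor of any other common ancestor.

Ancestors of a913: {1aca, 4a90, 7a4e, a913}.
Ancestors of c5cb: {1aca, 4a90, 7a4e, c5cb}.
Common ancestors: {1aca, 4a90, 7a4e}.
Among these, 4a90 is not an ancestor of any other common ancestor — it is the merge base.

4a90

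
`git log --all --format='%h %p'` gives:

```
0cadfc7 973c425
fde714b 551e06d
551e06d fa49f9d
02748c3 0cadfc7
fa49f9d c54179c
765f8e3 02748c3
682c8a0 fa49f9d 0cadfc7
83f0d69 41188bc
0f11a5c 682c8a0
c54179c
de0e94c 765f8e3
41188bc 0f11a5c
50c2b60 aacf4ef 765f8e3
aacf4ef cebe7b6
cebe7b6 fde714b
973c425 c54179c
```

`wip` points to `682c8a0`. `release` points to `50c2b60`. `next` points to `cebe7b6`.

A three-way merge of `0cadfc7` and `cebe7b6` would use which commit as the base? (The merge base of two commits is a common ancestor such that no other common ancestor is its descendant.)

c54179c

Ancestors of 0cadfc7: {0cadfc7, 973c425, c54179c}.
Ancestors of cebe7b6: {551e06d, c54179c, cebe7b6, fa49f9d, fde714b}.
Common ancestors: {c54179c}.
The only common ancestor is c54179c, so it is the merge base.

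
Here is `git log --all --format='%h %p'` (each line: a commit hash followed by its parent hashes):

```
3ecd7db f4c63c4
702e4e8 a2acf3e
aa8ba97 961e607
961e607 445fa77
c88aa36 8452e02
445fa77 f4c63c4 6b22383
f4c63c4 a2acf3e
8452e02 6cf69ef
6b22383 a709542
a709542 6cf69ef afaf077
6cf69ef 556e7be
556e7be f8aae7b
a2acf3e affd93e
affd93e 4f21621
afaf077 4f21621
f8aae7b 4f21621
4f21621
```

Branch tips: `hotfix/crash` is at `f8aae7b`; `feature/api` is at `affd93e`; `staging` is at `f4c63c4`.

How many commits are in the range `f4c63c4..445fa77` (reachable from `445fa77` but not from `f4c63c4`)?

Reachable from 445fa77: {445fa77, 4f21621, 556e7be, 6b22383, 6cf69ef, a2acf3e, a709542, afaf077, affd93e, f4c63c4, f8aae7b}.
Reachable from f4c63c4: {4f21621, a2acf3e, affd93e, f4c63c4}.
In 445fa77's history but not f4c63c4's: {445fa77, 556e7be, 6b22383, 6cf69ef, a709542, afaf077, f8aae7b} — 7 commits.

7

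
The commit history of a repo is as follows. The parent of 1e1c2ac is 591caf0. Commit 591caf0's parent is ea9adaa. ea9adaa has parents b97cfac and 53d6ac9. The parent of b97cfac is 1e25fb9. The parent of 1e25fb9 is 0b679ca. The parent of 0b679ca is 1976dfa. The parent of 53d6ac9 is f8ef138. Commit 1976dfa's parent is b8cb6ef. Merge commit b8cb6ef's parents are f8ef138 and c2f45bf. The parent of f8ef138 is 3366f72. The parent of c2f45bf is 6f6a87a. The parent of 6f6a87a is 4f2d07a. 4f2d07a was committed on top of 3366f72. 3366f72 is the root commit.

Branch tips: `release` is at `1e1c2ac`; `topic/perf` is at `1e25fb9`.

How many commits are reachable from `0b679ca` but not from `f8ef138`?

Reachable from 0b679ca: {0b679ca, 1976dfa, 3366f72, 4f2d07a, 6f6a87a, b8cb6ef, c2f45bf, f8ef138}.
Reachable from f8ef138: {3366f72, f8ef138}.
In 0b679ca's history but not f8ef138's: {0b679ca, 1976dfa, 4f2d07a, 6f6a87a, b8cb6ef, c2f45bf} — 6 commits.

6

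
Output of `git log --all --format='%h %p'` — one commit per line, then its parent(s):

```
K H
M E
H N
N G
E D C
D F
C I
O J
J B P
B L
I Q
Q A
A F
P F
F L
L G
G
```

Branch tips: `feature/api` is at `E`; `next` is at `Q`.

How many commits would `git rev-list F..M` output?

Reachable from M: {A, C, D, E, F, G, I, L, M, Q}.
Reachable from F: {F, G, L}.
In M's history but not F's: {A, C, D, E, I, M, Q} — 7 commits.

7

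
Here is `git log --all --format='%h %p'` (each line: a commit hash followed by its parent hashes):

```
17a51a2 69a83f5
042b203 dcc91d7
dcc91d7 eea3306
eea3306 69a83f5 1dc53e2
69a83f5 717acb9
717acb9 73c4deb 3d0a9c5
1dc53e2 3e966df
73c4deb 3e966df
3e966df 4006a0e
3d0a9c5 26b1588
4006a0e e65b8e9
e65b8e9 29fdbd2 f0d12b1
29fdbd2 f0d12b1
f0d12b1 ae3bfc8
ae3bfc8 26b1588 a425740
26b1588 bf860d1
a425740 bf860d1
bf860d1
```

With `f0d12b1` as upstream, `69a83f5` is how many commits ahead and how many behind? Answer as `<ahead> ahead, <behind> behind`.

Reachable from 69a83f5: {26b1588, 29fdbd2, 3d0a9c5, 3e966df, 4006a0e, 69a83f5, 717acb9, 73c4deb, a425740, ae3bfc8, bf860d1, e65b8e9, f0d12b1}.
Reachable from f0d12b1: {26b1588, a425740, ae3bfc8, bf860d1, f0d12b1}.
Only in 69a83f5's history (ahead): {29fdbd2, 3d0a9c5, 3e966df, 4006a0e, 69a83f5, 717acb9, 73c4deb, e65b8e9} — 8.
Only in f0d12b1's history (behind): {} — 0.

8 ahead, 0 behind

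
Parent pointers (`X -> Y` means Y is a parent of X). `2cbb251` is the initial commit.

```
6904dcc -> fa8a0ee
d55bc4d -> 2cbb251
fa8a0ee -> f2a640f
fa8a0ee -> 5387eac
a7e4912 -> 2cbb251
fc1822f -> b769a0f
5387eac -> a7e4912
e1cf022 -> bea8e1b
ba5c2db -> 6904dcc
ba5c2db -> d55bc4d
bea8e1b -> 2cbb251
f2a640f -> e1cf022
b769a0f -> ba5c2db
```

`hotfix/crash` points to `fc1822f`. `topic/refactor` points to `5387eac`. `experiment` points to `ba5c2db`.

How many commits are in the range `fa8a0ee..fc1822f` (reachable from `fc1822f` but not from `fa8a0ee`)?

5

Reachable from fc1822f: {2cbb251, 5387eac, 6904dcc, a7e4912, b769a0f, ba5c2db, bea8e1b, d55bc4d, e1cf022, f2a640f, fa8a0ee, fc1822f}.
Reachable from fa8a0ee: {2cbb251, 5387eac, a7e4912, bea8e1b, e1cf022, f2a640f, fa8a0ee}.
In fc1822f's history but not fa8a0ee's: {6904dcc, b769a0f, ba5c2db, d55bc4d, fc1822f} — 5 commits.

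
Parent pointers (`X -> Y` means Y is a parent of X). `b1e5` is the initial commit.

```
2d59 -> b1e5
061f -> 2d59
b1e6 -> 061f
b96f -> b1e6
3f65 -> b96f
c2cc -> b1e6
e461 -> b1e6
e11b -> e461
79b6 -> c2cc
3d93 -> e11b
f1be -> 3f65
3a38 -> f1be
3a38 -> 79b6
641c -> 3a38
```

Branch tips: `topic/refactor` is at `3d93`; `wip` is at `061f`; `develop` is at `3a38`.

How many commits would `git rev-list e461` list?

5

Walking parent pointers from e461: reachable set = {061f, 2d59, b1e5, b1e6, e461}.
That is 5 commits.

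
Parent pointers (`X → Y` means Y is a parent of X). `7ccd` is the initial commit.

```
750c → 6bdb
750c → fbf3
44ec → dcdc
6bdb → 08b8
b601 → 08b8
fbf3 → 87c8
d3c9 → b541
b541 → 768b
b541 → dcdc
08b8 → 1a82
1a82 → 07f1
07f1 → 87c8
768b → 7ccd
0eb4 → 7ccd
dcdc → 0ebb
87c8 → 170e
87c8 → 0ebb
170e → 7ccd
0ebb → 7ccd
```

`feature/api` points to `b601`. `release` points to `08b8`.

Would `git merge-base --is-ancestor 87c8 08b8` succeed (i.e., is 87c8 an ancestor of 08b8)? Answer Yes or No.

Yes

Ancestors of 08b8 (commits reachable by following parents): {07f1, 08b8, 0ebb, 170e, 1a82, 7ccd, 87c8}.
87c8 is in that set, so it is an ancestor of 08b8.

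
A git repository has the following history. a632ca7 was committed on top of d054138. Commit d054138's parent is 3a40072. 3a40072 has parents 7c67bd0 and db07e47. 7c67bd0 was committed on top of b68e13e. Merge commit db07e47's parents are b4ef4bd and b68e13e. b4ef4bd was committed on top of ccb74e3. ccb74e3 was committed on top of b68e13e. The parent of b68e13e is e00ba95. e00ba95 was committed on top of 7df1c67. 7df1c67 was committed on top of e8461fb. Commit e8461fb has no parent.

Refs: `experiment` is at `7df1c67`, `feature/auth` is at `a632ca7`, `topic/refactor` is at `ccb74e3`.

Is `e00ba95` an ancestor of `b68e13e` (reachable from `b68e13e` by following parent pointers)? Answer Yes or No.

Yes

Ancestors of b68e13e (commits reachable by following parents): {7df1c67, b68e13e, e00ba95, e8461fb}.
e00ba95 is in that set, so it is an ancestor of b68e13e.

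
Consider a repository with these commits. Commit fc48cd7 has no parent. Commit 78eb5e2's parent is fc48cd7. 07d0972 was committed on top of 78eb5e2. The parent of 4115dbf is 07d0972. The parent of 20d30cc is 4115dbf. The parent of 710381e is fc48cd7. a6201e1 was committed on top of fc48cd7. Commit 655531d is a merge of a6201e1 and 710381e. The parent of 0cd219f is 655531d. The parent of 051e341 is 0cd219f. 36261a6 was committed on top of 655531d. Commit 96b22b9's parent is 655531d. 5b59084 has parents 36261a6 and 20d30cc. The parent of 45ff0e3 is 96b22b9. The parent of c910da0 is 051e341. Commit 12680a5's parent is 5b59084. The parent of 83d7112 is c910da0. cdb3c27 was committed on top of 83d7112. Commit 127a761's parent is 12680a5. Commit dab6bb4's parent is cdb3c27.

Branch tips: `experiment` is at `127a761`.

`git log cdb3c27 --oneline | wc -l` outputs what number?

Walking parent pointers from cdb3c27: reachable set = {051e341, 0cd219f, 655531d, 710381e, 83d7112, a6201e1, c910da0, cdb3c27, fc48cd7}.
That is 9 commits.

9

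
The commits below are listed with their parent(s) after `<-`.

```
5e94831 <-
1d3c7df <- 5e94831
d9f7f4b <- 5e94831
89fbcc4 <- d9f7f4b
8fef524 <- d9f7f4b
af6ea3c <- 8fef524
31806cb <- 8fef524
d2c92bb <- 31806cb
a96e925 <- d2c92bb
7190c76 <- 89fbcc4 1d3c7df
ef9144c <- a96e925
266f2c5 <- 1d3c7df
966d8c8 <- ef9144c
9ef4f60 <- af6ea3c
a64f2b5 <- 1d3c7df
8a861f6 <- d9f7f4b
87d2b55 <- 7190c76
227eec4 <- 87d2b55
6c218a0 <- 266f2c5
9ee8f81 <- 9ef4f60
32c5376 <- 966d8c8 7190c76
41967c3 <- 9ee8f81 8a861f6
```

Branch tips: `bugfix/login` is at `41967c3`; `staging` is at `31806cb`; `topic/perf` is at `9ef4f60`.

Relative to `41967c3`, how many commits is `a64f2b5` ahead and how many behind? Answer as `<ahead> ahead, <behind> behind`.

Reachable from a64f2b5: {1d3c7df, 5e94831, a64f2b5}.
Reachable from 41967c3: {41967c3, 5e94831, 8a861f6, 8fef524, 9ee8f81, 9ef4f60, af6ea3c, d9f7f4b}.
Only in a64f2b5's history (ahead): {1d3c7df, a64f2b5} — 2.
Only in 41967c3's history (behind): {41967c3, 8a861f6, 8fef524, 9ee8f81, 9ef4f60, af6ea3c, d9f7f4b} — 7.

2 ahead, 7 behind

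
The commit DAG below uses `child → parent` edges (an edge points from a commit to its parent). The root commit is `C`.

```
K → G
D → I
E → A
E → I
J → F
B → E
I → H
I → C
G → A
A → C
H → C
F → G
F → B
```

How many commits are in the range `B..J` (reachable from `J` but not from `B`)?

3

Reachable from J: {A, B, C, E, F, G, H, I, J}.
Reachable from B: {A, B, C, E, H, I}.
In J's history but not B's: {F, G, J} — 3 commits.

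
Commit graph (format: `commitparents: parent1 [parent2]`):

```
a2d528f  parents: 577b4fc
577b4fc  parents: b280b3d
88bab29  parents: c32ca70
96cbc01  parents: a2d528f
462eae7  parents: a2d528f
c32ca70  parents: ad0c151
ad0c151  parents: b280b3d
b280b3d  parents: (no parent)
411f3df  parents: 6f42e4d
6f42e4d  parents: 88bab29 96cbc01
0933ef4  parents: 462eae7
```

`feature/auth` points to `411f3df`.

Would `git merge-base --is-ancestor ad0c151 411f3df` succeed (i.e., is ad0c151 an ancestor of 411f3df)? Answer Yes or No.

Ancestors of 411f3df (commits reachable by following parents): {411f3df, 577b4fc, 6f42e4d, 88bab29, 96cbc01, a2d528f, ad0c151, b280b3d, c32ca70}.
ad0c151 is in that set, so it is an ancestor of 411f3df.

Yes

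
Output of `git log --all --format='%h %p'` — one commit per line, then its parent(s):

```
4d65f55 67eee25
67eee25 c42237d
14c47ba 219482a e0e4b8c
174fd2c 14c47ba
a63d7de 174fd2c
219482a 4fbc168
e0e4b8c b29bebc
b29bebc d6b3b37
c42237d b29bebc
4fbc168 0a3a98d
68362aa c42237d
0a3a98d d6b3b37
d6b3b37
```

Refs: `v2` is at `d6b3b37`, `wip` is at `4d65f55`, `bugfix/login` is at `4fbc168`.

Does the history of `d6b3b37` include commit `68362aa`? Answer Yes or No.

Ancestors of d6b3b37: {d6b3b37}.
68362aa is not in that set, so it is not an ancestor of d6b3b37.

No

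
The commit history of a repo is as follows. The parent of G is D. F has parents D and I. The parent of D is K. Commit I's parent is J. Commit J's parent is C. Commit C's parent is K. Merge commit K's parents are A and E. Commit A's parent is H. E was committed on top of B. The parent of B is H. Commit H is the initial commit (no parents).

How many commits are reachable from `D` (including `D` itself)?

6

Walking parent pointers from D: reachable set = {A, B, D, E, H, K}.
That is 6 commits.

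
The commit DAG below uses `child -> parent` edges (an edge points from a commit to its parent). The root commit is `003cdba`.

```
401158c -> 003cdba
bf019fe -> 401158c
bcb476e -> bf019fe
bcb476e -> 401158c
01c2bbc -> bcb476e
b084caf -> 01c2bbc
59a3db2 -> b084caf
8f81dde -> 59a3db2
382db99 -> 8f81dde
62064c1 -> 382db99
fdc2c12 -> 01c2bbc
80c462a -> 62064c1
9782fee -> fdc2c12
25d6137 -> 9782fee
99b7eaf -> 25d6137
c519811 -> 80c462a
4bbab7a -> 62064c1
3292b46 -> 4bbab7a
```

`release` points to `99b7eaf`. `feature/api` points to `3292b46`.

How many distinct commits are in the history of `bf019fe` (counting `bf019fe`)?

Walking parent pointers from bf019fe: reachable set = {003cdba, 401158c, bf019fe}.
That is 3 commits.

3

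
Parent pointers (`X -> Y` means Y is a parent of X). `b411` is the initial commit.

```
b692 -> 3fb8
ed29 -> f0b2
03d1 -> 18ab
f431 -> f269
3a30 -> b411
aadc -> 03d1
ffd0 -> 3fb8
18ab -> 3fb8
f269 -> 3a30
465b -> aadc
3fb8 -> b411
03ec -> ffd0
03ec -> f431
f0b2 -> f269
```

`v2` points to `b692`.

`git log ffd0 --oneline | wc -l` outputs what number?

Walking parent pointers from ffd0: reachable set = {3fb8, b411, ffd0}.
That is 3 commits.

3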